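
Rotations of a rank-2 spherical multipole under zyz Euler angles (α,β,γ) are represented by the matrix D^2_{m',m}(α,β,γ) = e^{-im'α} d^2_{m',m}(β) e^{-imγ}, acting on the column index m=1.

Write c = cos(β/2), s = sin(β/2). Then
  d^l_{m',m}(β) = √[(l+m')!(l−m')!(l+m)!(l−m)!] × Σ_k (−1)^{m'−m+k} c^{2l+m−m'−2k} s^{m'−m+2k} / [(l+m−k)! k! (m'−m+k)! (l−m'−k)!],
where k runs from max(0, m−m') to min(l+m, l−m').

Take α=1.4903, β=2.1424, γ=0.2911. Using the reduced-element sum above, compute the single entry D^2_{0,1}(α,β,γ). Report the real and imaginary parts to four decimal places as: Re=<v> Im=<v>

D^2_{0,1}(1.4903,2.1424,0.2911) = e^{-i·0·1.4903}·d^2_{0,1}(2.1424)·e^{-i·1·0.2911}. Compute d first:
Half-angle: c=0.479071, s=0.877776. N=√(2·2·6·1)=4.898979
k: max(0,(1)−(0))=1 … min(2+(1),2−(0))=2
  k=1: (−1)^0·4.8990/(2)·0.4791^3·0.8778^1 = +0.236407
  k=2: (−1)^1·4.8990/(2)·0.4791^1·0.8778^3 = -0.793646
d^2_{0,1}(2.1424) = +0.236407 -0.793646 = -0.557239
Attach z-rotation phases: D = e^{-i(0)(1.4903)}·(-0.557239)·e^{-i(1)(0.2911)} = -0.533796+0.159931i

Re=-0.5338 Im=0.1599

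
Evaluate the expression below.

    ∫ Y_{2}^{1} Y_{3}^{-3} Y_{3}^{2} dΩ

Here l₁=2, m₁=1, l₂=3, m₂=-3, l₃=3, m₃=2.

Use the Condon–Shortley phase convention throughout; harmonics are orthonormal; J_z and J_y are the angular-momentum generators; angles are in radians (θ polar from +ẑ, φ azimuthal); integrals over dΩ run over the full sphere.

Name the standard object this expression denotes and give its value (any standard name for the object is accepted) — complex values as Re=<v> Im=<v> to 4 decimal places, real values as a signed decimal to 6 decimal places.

Gaunt coefficient, -0.210261

This is a Gaunt coefficient — the integral of a triple product of spherical harmonics over the sphere.
Rules hold: Σm=0, L=8 even, 1≤3≤5.
N = 5·7·7 = 245
Δ = 2!·2!·4!/9! = 1/3780
Racah Σ t=0..2: t=0:+1/24 t=1:−1/4 t=2:+1/24 = -1/6
⇒ 3j(2 3 3; 0 0 0)² = 4/105, sgn +1
Racah Σ t=0..0: t=0:+1/48 = 1/48
⇒ 3j(2 3 3; 1 -3 2)² = 5/84, sgn -1
4πI² = N·(3j₀)²·(3jₘ)² = 5/9
I = -1·√(0.555556/4π) = -0.21026104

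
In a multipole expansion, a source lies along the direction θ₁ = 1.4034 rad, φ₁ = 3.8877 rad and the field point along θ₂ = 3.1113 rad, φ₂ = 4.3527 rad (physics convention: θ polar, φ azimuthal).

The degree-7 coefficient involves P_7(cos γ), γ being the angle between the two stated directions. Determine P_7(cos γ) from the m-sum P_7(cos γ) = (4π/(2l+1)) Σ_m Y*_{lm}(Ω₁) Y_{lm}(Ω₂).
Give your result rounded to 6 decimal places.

0.254357

Summing Y*_{l m}(θ₁,φ₁)·Y_{l m}(θ₂,φ₂) over m ∈ [−7, 7]; prefactor 4π/(2·7+1) = 0.837758:
  term(m=-7) = -0.00000 + 0.00000j   from Y*(Ω₁)=-0.22134 + 0.39538j, Y(Ω₂)=0.00000 + 0.00000j
  term(m=-6) = 0.00000 + 0.00000j   from Y*(Ω₁)=-0.06691 - 0.27856j, Y(Ω₂)=-0.00000 + 0.00000j
  term(m=-5) = 0.00000 + 0.00000j   from Y*(Ω₁)=-0.18175 - 0.12141j, Y(Ω₂)=-0.00000 - 0.00000j
  term(m=-4) = -0.00000 - 0.00000j   from Y*(Ω₁)=0.30126 - 0.04774j, Y(Ω₂)=-0.00000 - 0.00001j
  term(m=-3) = 0.00001 - 0.00003j   from Y*(Ω₁)=0.08391 - 0.10645j, Y(Ω₂)=0.00022 - 0.00012j
  term(m=-2) = -0.00125 + 0.00168j   from Y*(Ω₁)=0.02399 + 0.30463j, Y(Ω₂)=0.00516 + 0.00452j
  term(m=-1) = -0.01125 + 0.00565j   from Y*(Ω₁)=0.07514 + 0.06945j, Y(Ω₂)=-0.04331 + 0.11518j
  term(m=+0) = 0.32862 + 0.00000j   from Y*(Ω₁)=-0.30468 + 0.00000j, Y(Ω₂)=-1.07856 + 0.00000j
  term(m=+1) = -0.01125 - 0.00565j   from Y*(Ω₁)=-0.07514 + 0.06945j, Y(Ω₂)=0.04331 + 0.11518j
  term(m=+2) = -0.00125 - 0.00168j   from Y*(Ω₁)=0.02399 - 0.30463j, Y(Ω₂)=0.00516 - 0.00452j
  term(m=+3) = 0.00001 + 0.00003j   from Y*(Ω₁)=-0.08391 - 0.10645j, Y(Ω₂)=-0.00022 - 0.00012j
  term(m=+4) = -0.00000 + 0.00000j   from Y*(Ω₁)=0.30126 + 0.04774j, Y(Ω₂)=-0.00000 + 0.00001j
  term(m=+5) = 0.00000 - 0.00000j   from Y*(Ω₁)=0.18175 - 0.12141j, Y(Ω₂)=0.00000 - 0.00000j
  term(m=+6) = 0.00000 - 0.00000j   from Y*(Ω₁)=-0.06691 + 0.27856j, Y(Ω₂)=-0.00000 - 0.00000j
  term(m=+7) = -0.00000 - 0.00000j   from Y*(Ω₁)=0.22134 + 0.39538j, Y(Ω₂)=-0.00000 + 0.00000j
Accumulated sum 0.30362 + 0.00000j; after 4π/(2l+1) scaling, 0.25436 + 0.00000j ⇒ P_7 = 0.254357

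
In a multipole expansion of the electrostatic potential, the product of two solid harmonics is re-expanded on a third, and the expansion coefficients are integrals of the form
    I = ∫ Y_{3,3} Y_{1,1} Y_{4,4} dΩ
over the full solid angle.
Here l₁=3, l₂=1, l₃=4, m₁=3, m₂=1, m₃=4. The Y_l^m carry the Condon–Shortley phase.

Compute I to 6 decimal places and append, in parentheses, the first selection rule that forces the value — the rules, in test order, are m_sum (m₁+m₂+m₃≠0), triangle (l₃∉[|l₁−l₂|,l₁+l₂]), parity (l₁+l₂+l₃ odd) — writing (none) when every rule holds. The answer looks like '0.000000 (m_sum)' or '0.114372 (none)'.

0.000000 (m_sum)

Σmᵢ = 8 ≠ 0, so the φ-integral vanishes; I = 0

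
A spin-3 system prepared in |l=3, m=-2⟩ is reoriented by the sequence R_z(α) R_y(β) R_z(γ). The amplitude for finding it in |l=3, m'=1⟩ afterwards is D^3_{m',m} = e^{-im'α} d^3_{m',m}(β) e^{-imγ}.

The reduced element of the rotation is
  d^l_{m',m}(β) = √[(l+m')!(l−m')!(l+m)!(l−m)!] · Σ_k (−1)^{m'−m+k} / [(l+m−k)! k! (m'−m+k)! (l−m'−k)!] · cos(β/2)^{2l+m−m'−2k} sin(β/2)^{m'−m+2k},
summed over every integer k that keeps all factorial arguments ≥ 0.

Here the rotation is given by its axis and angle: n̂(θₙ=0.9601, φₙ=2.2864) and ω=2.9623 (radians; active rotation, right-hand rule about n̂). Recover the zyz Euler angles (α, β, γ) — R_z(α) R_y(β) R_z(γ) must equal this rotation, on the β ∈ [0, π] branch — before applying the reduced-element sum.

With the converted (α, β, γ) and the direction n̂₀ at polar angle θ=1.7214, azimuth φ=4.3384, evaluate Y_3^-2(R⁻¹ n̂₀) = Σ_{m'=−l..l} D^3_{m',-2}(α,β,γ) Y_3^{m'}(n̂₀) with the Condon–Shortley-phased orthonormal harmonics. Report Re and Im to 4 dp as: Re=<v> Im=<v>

Re=-0.2263 Im=0.3108

Axis–angle → zyz. n̂ = (sinθₙcosφₙ, sinθₙsinφₙ, cosθₙ) = (-0.537487, +0.618285, +0.573438), ω = 2.9623.
R = I cosω + sinω [n̂]ₓ + (1−cosω) n̂n̂ᵀ gives
  R = [-0.410816, -0.761577, -0.501230; -0.557050, -0.225545, +0.799265; -0.721752, +0.607561, -0.331579]
β = atan2(√(R₁₃²+R₂₃²), R₃₃) = 1.908773; α = atan2(R₂₃, R₁₃) mod 2π = 2.130914; γ = atan2(R₃₂, −R₃₁) mod 2π = 0.699706
Need the full column D^3_{m',-2} for m'=−3..3 at α=2.1309, β=1.9088, γ=0.6997.
cos(β/2)=0.578110, sin(β/2)=0.815959
d^3_{-3,-2}: single k=1 term ⇒ +0.129061;  D = +0.007974+0.128814i
d^3_{-2,-2}: k∈[0..1] ⇒ +0.037330 -0.371832 = -0.334502;  D = -0.271866+0.194887i
d^3_{-1,-2}: k∈[0..1] ⇒ -0.166617 +0.663843 = +0.497227;  D = -0.460128-0.188457i
d^3_{0,-2}: k∈[0..1] ⇒ +0.407322 -0.811437 = -0.404115;  D = -0.068920-0.398194i
d^3_{1,-2}: k∈[0..1] ⇒ -0.663843 +0.661230 = -0.002614;  D = -0.001945+0.001746i
d^3_{2,-2}: k∈[0..1] ⇒ +0.740737 -0.295128 = +0.445609;  D = -0.428356-0.122794i
d^3_{3,-2}: single k=0 term ⇒ -0.512186;  D = -0.142008-0.492106i
Y_3^{m'}(θ=1.7214,φ=4.3384) and Σ D·Y over m':
  (+0.0080+0.1288i)·(+0.3633-0.1750i)  (-0.2719+0.1949i)·(+0.1099+0.1019i)  (-0.4601-0.1885i)·(+0.1036-0.2640i)  (-0.0689-0.3982i)·(+0.1617+0.0000i)  (-0.0019+0.0017i)·(-0.1036-0.2640i)  (-0.4284-0.1228i)·(+0.1099-0.1019i)  (-0.1420-0.4921i)·(-0.3633-0.1750i)
Y_3^-2(R⁻¹ n̂) = -0.226288+0.310782i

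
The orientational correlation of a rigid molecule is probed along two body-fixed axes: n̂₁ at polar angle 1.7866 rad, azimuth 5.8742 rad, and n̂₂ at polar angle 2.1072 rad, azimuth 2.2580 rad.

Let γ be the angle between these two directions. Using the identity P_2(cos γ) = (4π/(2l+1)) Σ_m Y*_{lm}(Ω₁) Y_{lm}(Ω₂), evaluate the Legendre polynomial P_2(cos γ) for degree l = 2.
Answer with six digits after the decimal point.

0.109383

Summing Y*_{l m}(θ₁,φ₁)·Y_{l m}(θ₂,φ₂) over m ∈ [−2, 2]; prefactor 4π/(2·2+1) = 2.513274:
  m=-2: (0.251987, -0.268962) × (-0.055688, 0.279905) = (0.061251, 0.085511)  (running Σ = (0.061251, 0.085511))
  m=-1: (-0.148263, 0.064261) × (0.215282, 0.262332) = (-0.048776, -0.025060)  (running Σ = (0.012475, 0.060450))
  m=0: (-0.272007, -0.000000) × (-0.068279, 0.000000) = (0.018572, 0.000000)  (running Σ = (0.031047, 0.060450))
  m=1: (0.148263, 0.064261) × (-0.215282, 0.262332) = (-0.048776, 0.025060)  (running Σ = (-0.017729, 0.085511))
  m=2: (0.251987, 0.268962) × (-0.055688, -0.279905) = (0.061251, -0.085511)  (running Σ = (0.043522, 0.000000))
Total Σ_m = (0.043522, 0.000000). Multiply by 2.513274: (0.109383, 0.000000). P_2(cos γ) = 0.109383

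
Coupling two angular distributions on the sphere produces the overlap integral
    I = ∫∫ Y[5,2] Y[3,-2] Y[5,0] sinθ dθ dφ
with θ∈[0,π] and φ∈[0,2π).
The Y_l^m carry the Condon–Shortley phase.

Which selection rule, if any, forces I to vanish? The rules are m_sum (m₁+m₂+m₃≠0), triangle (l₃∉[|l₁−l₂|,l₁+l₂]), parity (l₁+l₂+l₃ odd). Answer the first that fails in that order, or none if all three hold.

parity

Σmᵢ = 0  ✓
l₃∈[|l₁−l₂|,l₁+l₂]=[2,8], have l₃=5  ✓
Σlᵢ = 13 ⇒ odd  ✗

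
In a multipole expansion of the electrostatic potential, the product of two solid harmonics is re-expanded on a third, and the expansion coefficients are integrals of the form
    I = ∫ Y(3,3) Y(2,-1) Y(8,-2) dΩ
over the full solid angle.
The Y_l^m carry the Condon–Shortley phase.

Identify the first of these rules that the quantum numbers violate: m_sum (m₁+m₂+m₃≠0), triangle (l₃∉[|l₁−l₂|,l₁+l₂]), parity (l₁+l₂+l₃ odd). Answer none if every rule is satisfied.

triangle

Σmᵢ = 0  ✓
l₃∈[|l₁−l₂|,l₁+l₂]=[1,5] required, l₃=8 fails  ✗
Σlᵢ = 13 ⇒ odd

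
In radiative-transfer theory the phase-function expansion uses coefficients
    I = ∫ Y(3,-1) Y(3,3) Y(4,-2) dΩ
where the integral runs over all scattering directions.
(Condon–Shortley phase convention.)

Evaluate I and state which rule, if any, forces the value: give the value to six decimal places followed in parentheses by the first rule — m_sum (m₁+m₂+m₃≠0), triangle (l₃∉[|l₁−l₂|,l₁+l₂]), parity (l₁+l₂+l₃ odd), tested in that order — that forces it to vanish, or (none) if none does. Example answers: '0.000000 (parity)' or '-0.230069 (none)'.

m-sum 0 ✓  L=10 even ✓  0≤4≤6 ✓
Π(2lᵢ+1) = 7×7×9 = 441
triangle coeff Δ(3,3,4) = 1/34650
Σ_t [0,2]: t=0:+1/72 t=1:−1/16 t=2:+1/72 = -5/144
(3j)²=2/77 [(3 3 4; 0 0 0)], sign=-1
Σ_t [2,2]: t=2:+1/192 = 1/192
(3j)²=3/77 [(3 3 4; -1 3 -2)], sign=+1
⇒ 4πI² = 54/121
I = (-1)√(54/121/(4π)) = -0.18845135
No selection rule forces the value: the integral is nonzero (none).

-0.188451 (none)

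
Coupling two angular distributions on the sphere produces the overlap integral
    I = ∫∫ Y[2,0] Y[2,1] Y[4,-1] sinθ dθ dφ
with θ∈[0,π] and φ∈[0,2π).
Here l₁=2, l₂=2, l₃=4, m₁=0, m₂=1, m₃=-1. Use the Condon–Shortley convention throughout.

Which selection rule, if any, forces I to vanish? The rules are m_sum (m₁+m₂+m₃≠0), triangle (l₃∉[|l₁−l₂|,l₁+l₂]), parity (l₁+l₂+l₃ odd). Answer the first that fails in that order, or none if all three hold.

Σmᵢ = 0  ✓
l₃∈[|l₁−l₂|,l₁+l₂]=[0,4], have l₃=4  ✓
Σlᵢ = 8 ⇒ even  ✓

none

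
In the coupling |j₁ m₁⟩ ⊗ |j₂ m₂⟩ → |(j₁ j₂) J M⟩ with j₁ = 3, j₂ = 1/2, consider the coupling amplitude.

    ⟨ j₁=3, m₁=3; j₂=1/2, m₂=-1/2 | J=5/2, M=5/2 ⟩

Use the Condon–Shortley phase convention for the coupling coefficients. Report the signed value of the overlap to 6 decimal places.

triangle: 1!×5!×0!/7! = 120/5040
(j±m)!: 6!×0!×0!×1!×5!×0! = 86400
prefactor² = (2J+1)×Δ×N² = 86400/7
  k=0: +1/(0!×1!×0!×0!×5!×0!) = 1/120
Σ = 1/120  ⇒  CG² = 86400/7×(1/120)² = 6/7
CG = +√(6/7) = +0.925820

+√(6/7) ≈ +0.925820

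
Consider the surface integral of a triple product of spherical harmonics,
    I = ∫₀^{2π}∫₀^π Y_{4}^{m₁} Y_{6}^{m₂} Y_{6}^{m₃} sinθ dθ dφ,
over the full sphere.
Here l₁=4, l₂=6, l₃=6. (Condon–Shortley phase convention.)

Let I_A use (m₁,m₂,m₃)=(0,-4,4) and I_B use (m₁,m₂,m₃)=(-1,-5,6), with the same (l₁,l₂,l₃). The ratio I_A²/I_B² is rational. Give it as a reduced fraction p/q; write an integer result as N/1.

Same 4,6,6: normalisation and zero-m 3j drop out of the ratio.
A: Δ: 4! 4! 8! / 17! → 1/15315300; sum: t=0:+1/829440 t=1:−1/181440 t=2:+1/645120 = -1/362880; 3j²(4 6 6; 0 -4 4) = Δ·Π!·Σ² = 256/17017  (sign -1)
B: Δ: 4! 4! 8! / 17! → 1/15315300; sum: t=1:−1/5806080 = -1/5806080; 3j²(4 6 6; -1 -5 6) = Δ·Π!·Σ² = 165/6188  (sign -1)
I_A²/I_B² = (256/17017)/(165/6188) = 1024/1815

1024/1815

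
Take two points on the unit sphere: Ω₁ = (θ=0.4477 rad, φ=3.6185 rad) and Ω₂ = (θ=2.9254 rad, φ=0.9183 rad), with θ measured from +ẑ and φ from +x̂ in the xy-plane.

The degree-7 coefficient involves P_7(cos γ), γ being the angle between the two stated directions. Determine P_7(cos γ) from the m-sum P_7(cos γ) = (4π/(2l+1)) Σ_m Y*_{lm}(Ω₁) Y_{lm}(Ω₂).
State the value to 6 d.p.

Expand P_7 via completeness: Σ_{m} conj(Y_{7,m}) at Ω₁ times Y_{7,m} at Ω₂ —
  m=-7: Y*=+0.001397+0.000278i  Y=+0.000010-0.000002i  product +0.000000+0.000000i
  m=-6: Y*=-0.010667+0.003069i  Y=-0.000127-0.000124i  product +0.000002+0.000001i
  m=-5: Y*=+0.038777-0.036639i  Y=-0.000229+0.001886i  product +0.000060+0.000082i
  m=-4: Y*=-0.058075+0.165844i  Y=+0.012300-0.007233i  product +0.000485+0.002460i
  m=-3: Y*=-0.054876-0.389201i  Y=-0.070981-0.028903i  product -0.007354+0.029212i
  m=-2: Y*=+0.306450+0.432008i  Y=+0.074264+0.272785i  product -0.095087+0.115678i
  m=-1: Y*=-0.197371-0.101979i  Y=+0.380664-0.498152i  product -0.125933+0.059501i
  m=+0: Y*=-0.396478-0.000000i  Y=-0.485310+0.000000i  product +0.192415+0.000000i
  m=+1: Y*=+0.197371-0.101979i  Y=-0.380664-0.498152i  product -0.125933-0.059501i
  m=+2: Y*=+0.306450-0.432008i  Y=+0.074264-0.272785i  product -0.095087-0.115678i
  m=+3: Y*=+0.054876-0.389201i  Y=+0.070981-0.028903i  product -0.007354-0.029212i
  m=+4: Y*=-0.058075-0.165844i  Y=+0.012300+0.007233i  product +0.000485-0.002460i
  m=+5: Y*=-0.038777-0.036639i  Y=+0.000229+0.001886i  product +0.000060-0.000082i
  m=+6: Y*=-0.010667-0.003069i  Y=-0.000127+0.000124i  product +0.000002-0.000001i
  m=+7: Y*=-0.001397+0.000278i  Y=-0.000010-0.000002i  product +0.000000-0.000000i
Σ over m = -0.263237-0.000000i; ×(4π/15) → -0.220529-0.000000i. Real part: -0.220529

-0.220529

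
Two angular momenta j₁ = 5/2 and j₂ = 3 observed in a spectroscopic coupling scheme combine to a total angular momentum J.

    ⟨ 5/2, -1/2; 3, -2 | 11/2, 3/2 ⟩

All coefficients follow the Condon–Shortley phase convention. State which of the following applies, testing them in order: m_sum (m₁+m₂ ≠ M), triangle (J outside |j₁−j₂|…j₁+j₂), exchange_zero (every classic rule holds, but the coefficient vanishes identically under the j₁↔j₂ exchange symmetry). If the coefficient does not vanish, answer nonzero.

m_sum

m-sum: m₁+m₂ = -1/2+(-2) = -5/2, M = 3/2  ✗ ⇒ coefficient is 0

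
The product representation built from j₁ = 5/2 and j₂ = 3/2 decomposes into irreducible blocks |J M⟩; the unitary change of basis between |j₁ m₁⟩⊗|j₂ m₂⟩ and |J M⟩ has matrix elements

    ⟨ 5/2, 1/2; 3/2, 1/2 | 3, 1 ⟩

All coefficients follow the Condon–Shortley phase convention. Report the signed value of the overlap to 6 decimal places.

−√(1/60) ≈ -0.129099

√[7·1!4!2!/8! · 3!2!2!1!4!2!] = √(48/5)
  +(−1)^0/∏(0,1,2,2,2,0)! = 1/8  (running 1/8)
  +(−1)^1/∏(1,0,1,1,3,1)! = -1/6  (running -1/24)
⟨..|..⟩ = √(48/5)·(-1/24) = -0.129099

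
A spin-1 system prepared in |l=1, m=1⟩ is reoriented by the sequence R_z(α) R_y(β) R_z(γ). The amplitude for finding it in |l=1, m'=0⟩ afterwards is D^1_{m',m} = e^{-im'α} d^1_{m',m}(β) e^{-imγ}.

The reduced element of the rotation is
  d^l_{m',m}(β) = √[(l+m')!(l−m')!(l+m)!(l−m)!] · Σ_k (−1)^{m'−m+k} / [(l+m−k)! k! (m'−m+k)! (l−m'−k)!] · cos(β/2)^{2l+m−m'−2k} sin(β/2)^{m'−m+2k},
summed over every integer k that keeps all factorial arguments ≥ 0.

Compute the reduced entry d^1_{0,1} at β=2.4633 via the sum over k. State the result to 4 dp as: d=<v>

d^1_{0,1}(β=2.4633) via the finite sum:
c=cos(2.463300/2)=0.332682, s=sin(2.463300/2)=0.943039; N=√[1·1·2·1]=1.414214
Admissible k: 1..1 (factorial args all ≥0)
  k=1: (−1)^0·1.4142/(1)·0.3327^1·0.9430^1 = +0.443684
d^1_{0,1}(2.4633) = +0.443684

d=0.4437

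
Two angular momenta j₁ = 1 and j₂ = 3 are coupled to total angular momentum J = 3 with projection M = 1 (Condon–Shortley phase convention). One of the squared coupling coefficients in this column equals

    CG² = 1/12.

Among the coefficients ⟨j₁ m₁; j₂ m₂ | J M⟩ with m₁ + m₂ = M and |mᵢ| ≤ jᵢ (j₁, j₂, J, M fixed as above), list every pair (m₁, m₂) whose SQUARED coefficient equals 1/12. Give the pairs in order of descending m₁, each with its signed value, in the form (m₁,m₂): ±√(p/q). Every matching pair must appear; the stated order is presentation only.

Admissible pairs with m₁+m₂ = M = 1: (-1,2), (0,1), (1,0)
  (m₁,m₂)=(1,0): CG² = 1/2, CG = +√(1/2)
  (m₁,m₂)=(0,1): CG² = 1/12, CG = −√(1/12)   ← matches the target
  (m₁,m₂)=(-1,2): CG² = 5/12, CG = −√(5/12)
Pairs with CG² = 1/12: (0,1): −√(1/12)

(0,1): −√(1/12)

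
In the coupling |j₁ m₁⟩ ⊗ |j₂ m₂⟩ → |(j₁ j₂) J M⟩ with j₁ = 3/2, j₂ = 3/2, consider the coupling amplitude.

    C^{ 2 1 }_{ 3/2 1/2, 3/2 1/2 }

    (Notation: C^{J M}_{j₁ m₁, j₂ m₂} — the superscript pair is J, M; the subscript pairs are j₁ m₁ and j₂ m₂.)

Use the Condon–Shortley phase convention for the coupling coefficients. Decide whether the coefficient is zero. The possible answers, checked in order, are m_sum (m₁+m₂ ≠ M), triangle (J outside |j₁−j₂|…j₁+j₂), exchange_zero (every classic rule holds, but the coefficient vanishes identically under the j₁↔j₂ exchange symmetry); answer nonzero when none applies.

exchange_zero

m-sum: m₁+m₂ = 1/2+1/2 = 1, M = 1  ✓
triangle: |j₁−j₂| = 0 ≤ J = 2 ≤ j₁+j₂ = 3  ✓
exchange: j₁=j₂ and m₁=m₂, and (−1)^(j₁+j₂−J) = (−1)^1 = −1 forces ⟨j₁m₁;j₂m₂|JM⟩ = −⟨j₂m₂;j₁m₁|JM⟩ = −⟨j₁m₁;j₂m₂|JM⟩ ⇒ the coefficient vanishes identically
Racah sum check: Σ_k collapses to 0 ⇒ CG = 0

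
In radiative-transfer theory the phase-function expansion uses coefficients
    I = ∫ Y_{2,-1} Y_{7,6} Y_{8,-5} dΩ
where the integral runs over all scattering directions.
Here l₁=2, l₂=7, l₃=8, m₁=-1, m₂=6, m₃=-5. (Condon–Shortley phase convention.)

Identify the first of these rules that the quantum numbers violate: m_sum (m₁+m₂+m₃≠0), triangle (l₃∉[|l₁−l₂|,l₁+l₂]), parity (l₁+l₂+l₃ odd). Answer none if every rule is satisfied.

parity

m₁+m₂+m₃ = -1 + 6 − 5 = 0  ✓
triangle: |2−7|=5 ≤ l₃=8 ≤ 2+7=9  ✓
parity: l₁+l₂+l₃ = 17 is odd  ✗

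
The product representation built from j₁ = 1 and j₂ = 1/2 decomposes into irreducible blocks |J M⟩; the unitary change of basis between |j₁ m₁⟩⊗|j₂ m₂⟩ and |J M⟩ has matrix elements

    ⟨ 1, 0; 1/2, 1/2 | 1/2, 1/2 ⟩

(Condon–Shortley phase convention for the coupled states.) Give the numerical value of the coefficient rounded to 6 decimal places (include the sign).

√[2·1!1!0!/3! · 1!1!1!0!1!0!] = √(1/3)
  +(−1)^1/∏(1,0,0,0,1,0)! = -1  (running -1)
⟨..|..⟩ = √(1/3)·(-1) = -0.577350

-0.577350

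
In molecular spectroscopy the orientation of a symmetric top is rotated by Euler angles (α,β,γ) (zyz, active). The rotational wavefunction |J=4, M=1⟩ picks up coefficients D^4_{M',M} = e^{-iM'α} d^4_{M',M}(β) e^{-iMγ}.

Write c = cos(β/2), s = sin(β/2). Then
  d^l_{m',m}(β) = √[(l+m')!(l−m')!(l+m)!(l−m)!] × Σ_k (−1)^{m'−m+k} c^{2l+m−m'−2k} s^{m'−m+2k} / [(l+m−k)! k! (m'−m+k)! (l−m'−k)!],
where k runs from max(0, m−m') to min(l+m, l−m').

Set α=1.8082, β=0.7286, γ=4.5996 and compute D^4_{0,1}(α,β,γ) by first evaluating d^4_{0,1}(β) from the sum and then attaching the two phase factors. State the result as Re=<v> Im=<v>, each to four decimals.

Re=-0.0280 Im=0.2474

D^4_{0,1}(1.8082,0.7286,4.5996) = e^{-i·0·1.8082}·d^4_{0,1}(0.7286)·e^{-i·1·4.5996}. Compute d first:
Half-angle: c=0.934373, s=0.356295. N=√(24·24·120·6)=643.987578
The bounds max(0,m−m')=1 and min(l+m,l−m')=4 give 4 terms
  k=1: (−1)^0·643.9876/(144)·0.9344^7·0.3563^1 = +0.990760
  k=2: (−1)^1·643.9876/(24)·0.9344^5·0.3563^3 = -0.864368
  k=3: (−1)^2·643.9876/(24)·0.9344^3·0.3563^5 = +0.125683
  k=4: (−1)^3·643.9876/(144)·0.9344^1·0.3563^7 = -0.003046
d^4_{0,1}(0.7286) = +0.990760 -0.864368 +0.125683 -0.003046 = +0.249029
Attach z-rotation phases: D = e^{-i(0)(1.8082)}·(+0.249029)·e^{-i(1)(4.5996)} = -0.028028+0.247447i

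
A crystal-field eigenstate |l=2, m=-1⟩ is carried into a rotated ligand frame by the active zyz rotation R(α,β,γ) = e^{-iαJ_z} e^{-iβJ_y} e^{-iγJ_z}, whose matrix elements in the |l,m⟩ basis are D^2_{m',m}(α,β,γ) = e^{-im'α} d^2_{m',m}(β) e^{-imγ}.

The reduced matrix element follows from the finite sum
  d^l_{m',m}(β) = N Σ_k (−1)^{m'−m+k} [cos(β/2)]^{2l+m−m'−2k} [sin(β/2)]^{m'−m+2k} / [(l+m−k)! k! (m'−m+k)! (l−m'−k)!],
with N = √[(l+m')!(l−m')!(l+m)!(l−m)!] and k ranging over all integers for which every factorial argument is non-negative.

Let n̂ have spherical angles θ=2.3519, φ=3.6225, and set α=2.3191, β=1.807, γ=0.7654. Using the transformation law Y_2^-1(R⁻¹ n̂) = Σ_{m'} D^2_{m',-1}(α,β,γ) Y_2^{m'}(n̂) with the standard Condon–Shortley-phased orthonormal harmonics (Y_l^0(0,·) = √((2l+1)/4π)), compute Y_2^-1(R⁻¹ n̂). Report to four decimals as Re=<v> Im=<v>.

Need the full column D^2_{m',-1} for m'=−2..2 at α=2.3191, β=1.8070, γ=0.7654.
cos(β/2)=0.618865, sin(β/2)=0.785498
d^2_{-2,-1}: single k=1 term ⇒ +0.372359;  D = +0.237368-0.286893i
d^2_{-1,-1}: k∈[0..1] ⇒ +0.146684 -0.708928 = -0.562244;  D = +0.561328-0.032083i
d^2_{0,-1}: k∈[0..1] ⇒ -0.456045 +0.734693 = +0.278649;  D = +0.200935+0.193055i
d^2_{1,-1}: k∈[0..1] ⇒ +0.708928 -0.380697 = +0.328231;  D = +0.005611-0.328183i
d^2_{2,-1}: single k=0 term ⇒ -0.599875;  D = +0.446528-0.400577i
Y_2^{m'}(θ=2.3519,φ=3.6225) and Σ D·Y over m':
  (+0.2374-0.2869i)·(+0.1114-0.1598i)  (+0.5613-0.0321i)·(+0.3424-0.1787i)  (+0.2009+0.1931i)·(+0.1536+0.0000i)  (+0.0056-0.3282i)·(-0.3424-0.1787i)  (+0.4465-0.4006i)·(+0.1114+0.1598i)
Y_2^-1(R⁻¹ n̂) = +0.251174-0.013426i

Re=0.2512 Im=-0.0134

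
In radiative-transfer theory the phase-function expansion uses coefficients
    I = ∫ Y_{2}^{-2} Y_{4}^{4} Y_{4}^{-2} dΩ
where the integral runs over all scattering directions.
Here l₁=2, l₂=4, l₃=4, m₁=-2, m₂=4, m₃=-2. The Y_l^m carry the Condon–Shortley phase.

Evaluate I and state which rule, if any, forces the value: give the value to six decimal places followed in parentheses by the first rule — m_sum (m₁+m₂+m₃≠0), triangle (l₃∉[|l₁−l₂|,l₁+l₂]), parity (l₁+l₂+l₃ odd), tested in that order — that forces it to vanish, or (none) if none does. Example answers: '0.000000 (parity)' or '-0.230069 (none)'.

Checks pass: Σm=0; 10 even; l₃=4∈[2,6].
(2·2+1)(2·4+1)(2·4+1) = 405
Δ: 2! 2! 6! / 11! → 1/13860
sum: t=0:+1/192 t=1:−1/36 t=2:+1/192 = -5/288
3j²(2 4 4; 0 0 0) = Δ·Π!·Σ² = 20/693  (sign -1)
sum: t=2:+1/2880 = 1/2880
3j²(2 4 4; -2 4 -2) = Δ·Π!·Σ² = 2/165  (sign +1)
combine: 4πI² = 405·20/693·2/165 = 120/847
take √, sign -1: I = -0.10618031
No selection rule forces the value: the integral is nonzero (none).

-0.106180 (none)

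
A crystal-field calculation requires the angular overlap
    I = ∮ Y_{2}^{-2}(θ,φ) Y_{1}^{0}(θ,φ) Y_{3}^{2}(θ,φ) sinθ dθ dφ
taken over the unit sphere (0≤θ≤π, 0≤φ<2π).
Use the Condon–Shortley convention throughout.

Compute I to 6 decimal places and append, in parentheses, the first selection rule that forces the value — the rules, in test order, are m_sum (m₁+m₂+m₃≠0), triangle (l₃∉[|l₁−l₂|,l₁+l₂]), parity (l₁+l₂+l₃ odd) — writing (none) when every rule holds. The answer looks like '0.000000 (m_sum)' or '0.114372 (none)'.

0.184674 (none)

Rules hold: Σm=0, L=6 even, 1≤3≤3.
N = 5·3·7 = 105
Δ = 0!·4!·2!/7! = 1/105
Racah Σ t=0..0: t=0:+1/4 = 1/4
⇒ 3j(2 1 3; 0 0 0)² = 3/35, sgn -1
Racah Σ t=0..0: t=0:+1/24 = 1/24
⇒ 3j(2 1 3; -2 0 2)² = 1/21, sgn -1
4πI² = N·(3j₀)²·(3jₘ)² = 3/7
I = +1·√(0.428571/4π) = 0.18467439
No selection rule forces the value: the integral is nonzero (none).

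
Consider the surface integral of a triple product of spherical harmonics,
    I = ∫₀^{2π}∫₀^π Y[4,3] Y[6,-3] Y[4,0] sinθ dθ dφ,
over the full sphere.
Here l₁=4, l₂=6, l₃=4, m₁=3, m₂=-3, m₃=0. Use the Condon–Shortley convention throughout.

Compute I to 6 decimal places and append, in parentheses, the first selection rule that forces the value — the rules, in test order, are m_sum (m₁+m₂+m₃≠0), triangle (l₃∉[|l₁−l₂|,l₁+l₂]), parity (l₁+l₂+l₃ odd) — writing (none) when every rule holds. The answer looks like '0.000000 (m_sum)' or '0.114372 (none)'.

m-sum 0 ✓  L=14 even ✓  2≤4≤10 ✓
Π(2lᵢ+1) = 9×13×9 = 1053
triangle coeff Δ(4,6,4) = 1/1261260
Σ_t [2,4]: t=2:+1/4608 t=3:−1/1296 t=4:+1/4608 = -7/20736
(3j)²=20/1287 [(4 6 4; 0 0 0)], sign=-1
Σ_t [0,1]: t=0:+1/25920 t=1:−1/11520 = -1/20736
(3j)²=5/429 [(4 6 4; 3 -3 0)], sign=-1
⇒ 4πI² = 300/1573
I = (+1)√(300/1573/(4π)) = 0.12319450
No selection rule forces the value: the integral is nonzero (none).

0.123195 (none)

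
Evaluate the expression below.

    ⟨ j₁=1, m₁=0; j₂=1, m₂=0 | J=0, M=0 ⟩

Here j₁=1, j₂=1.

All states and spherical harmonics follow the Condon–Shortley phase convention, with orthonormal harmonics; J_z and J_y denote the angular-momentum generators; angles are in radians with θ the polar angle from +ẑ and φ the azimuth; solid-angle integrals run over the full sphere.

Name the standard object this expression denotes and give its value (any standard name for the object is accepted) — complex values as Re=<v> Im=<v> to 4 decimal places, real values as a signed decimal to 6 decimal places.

Clebsch–Gordan coefficient, −√(1/3) ≈ -0.577350

This is a Clebsch–Gordan (vector-coupling) coefficient.
j₁+j₂−J=2  J+j₁−j₂=0  J−j₁+j₂=0  j₁+j₂+J+1=3
(j₁±m₁, j₂±m₂, J±M) = (1,1,1,1,0,0)
P² = 1/3
sum k=1..1:
  [1] −1/1 = -1
S = -1
C² = P²·S² = 1/3 ; C = -0.577350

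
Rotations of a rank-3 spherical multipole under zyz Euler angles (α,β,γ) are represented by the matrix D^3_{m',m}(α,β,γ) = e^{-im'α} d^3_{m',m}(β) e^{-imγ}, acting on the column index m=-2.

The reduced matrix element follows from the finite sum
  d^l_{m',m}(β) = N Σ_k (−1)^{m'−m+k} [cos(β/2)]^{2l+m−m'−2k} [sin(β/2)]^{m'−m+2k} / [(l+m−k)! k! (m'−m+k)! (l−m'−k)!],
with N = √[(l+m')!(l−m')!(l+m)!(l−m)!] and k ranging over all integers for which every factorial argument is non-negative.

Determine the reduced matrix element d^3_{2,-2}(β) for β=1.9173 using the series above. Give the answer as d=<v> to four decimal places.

d=0.4402

d^3_{2,-2}(β=1.9173) via the finite sum:
With c≡cos(β/2)=0.574625 and s≡sin(β/2)=0.818417, N=[120·1·1·120]^{1/2}=120.000000
k: max(0,(-2)−(2))=0 … min(3+(-2),3−(2))=1
  k=0: (−1)^4·120.0000/(24)·0.5746^2·0.8184^4 = +0.740691
  k=1: (−1)^5·120.0000/(120)·0.5746^0·0.8184^6 = -0.300501
d^3_{2,-2}(1.9173) = +0.740691 -0.300501 = +0.440190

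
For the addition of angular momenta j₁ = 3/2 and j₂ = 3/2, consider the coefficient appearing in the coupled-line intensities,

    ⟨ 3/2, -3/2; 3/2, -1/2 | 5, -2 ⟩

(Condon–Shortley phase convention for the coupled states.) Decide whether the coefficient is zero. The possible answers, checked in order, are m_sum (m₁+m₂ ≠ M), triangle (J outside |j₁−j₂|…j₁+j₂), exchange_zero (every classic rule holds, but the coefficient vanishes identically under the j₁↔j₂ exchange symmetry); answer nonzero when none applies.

triangle

m-sum: m₁+m₂ = -3/2+(-1/2) = -2, M = -2  ✓
triangle: need |j₁−j₂| ≤ J ≤ j₁+j₂, i.e. J ∈ [0, 3]; J = 5 is outside ✗ ⇒ coefficient is 0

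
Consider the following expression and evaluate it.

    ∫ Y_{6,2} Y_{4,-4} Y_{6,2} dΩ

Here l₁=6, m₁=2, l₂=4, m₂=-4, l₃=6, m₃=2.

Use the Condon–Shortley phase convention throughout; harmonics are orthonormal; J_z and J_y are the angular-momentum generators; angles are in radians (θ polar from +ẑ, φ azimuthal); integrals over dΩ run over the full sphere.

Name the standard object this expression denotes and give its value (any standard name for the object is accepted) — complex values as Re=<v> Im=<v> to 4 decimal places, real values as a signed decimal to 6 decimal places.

This is a Gaunt coefficient — the integral of a triple product of spherical harmonics over the sphere.
Checks pass: Σm=0; 16 even; l₃=6∈[2,10].
(2·6+1)(2·4+1)(2·6+1) = 1521
Δ: 4! 8! 4! / 17! → 1/15315300
sum: t=0:+1/829440 t=1:−1/25920 t=2:+1/9216 t=3:−1/25920 t=4:+1/829440 = 7/207360
3j²(6 4 6; 0 0 0) = Δ·Π!·Σ² = 28/2431  (sign +1)
sum: t=0:+1/331776 = 1/331776
3j²(6 4 6; 2 -4 2) = Δ·Π!·Σ² = 490/21879  (sign +1)
combine: 4πI² = 1521·28/2431·490/21879 = 13720/34969
take √, sign +1: I = 0.17669755

Gaunt coefficient, +0.176698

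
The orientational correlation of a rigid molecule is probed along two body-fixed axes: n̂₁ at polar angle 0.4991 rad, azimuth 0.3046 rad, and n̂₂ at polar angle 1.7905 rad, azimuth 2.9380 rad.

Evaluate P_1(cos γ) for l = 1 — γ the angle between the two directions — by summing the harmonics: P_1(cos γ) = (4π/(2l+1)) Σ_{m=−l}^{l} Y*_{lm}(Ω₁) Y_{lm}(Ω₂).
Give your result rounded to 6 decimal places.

Summing Y*_{l m}(θ₁,φ₁)·Y_{l m}(θ₂,φ₂) over m ∈ [−1, 1]; prefactor 4π/(2·1+1) = 4.188790:
  m=-1: Y*=+0.157753+0.049595i  Y=-0.330225-0.068176i  product -0.048713-0.027133i
  m=+0: Y*=+0.429000-0.000000i  Y=-0.106486+0.000000i  product -0.045683+0.000000i
  m=+1: Y*=-0.157753+0.049595i  Y=+0.330225-0.068176i  product -0.048713+0.027133i
Total Σ_m = -0.143108+0.000000i. Multiply by 4.188790: -0.599451+0.000000i. P_1(cos γ) = -0.599451

-0.599451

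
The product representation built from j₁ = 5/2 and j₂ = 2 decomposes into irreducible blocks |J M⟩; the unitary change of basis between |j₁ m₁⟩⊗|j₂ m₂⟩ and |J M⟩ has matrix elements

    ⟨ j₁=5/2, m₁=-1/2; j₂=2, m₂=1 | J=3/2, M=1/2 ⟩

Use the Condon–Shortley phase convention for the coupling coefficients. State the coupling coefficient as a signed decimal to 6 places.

triangle: 3!*2!*1!/7! = 12/5040
(j±m)!: 2!*3!*3!*1!*2!*1! = 144
prefactor² = (2J+1)*Δ*N² = 48/35
  k=2: +1/(2!*1!*1!*1!*1!*0!) = 1/2
  k=3: −1/(3!*0!*0!*0!*2!*1!) = -1/12
Σ = 5/12  ⇒  CG² = 48/35*(5/12)² = 5/21
CG = +√(5/21) = +0.487950

+√(5/21) = +0.487950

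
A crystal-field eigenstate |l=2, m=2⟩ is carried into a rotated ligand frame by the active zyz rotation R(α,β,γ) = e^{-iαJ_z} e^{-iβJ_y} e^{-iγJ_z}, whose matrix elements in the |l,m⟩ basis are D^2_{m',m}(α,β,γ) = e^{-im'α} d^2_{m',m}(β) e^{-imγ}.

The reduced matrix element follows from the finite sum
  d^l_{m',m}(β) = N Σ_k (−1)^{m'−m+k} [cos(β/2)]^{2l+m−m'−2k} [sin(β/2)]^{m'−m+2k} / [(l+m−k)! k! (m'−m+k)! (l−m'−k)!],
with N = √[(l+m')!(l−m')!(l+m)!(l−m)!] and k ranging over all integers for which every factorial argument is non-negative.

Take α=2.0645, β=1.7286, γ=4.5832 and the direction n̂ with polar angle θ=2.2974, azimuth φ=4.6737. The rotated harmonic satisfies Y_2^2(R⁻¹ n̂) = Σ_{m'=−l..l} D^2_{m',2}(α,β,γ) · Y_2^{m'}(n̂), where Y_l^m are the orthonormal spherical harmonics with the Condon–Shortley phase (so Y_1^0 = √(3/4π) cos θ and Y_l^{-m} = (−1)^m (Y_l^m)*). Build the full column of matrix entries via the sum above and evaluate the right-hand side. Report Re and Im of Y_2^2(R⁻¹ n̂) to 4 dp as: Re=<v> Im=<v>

Re=-0.1037 Im=-0.2570

Need the full column D^2_{m',2} for m'=−2..2 at α=2.0645, β=1.7286, γ=4.5832.
cos(β/2)=0.649173, sin(β/2)=0.760641
d^2_{-2,2}: single k=4 term ⇒ +0.334749;  D = +0.106892+0.317224i
d^2_{-1,2}: single k=3 term ⇒ +0.571386;  D = +0.390348-0.417265i
d^2_{0,2}: single k=2 term ⇒ +0.597249;  D = -0.577424-0.152605i
d^2_{1,2}: single k=1 term ⇒ +0.416189;  D = +0.097039+0.404718i
d^2_{2,2}: single k=0 term ⇒ +0.177599;  D = +0.132457-0.118307i
Y_2^{m'}(θ=2.2974,φ=4.6737) and Σ D·Y over m':
  (+0.1069+0.3172i)·(-0.2151-0.0167i)  (+0.3903-0.4173i)·(+0.0148-0.3833i)  (-0.5774-0.1526i)·(+0.1022+0.0000i)  (+0.0970+0.4047i)·(-0.0148-0.3833i)  (+0.1325-0.1183i)·(-0.2151+0.0167i)
Y_2^2(R⁻¹ n̂) = -0.103697-0.256987i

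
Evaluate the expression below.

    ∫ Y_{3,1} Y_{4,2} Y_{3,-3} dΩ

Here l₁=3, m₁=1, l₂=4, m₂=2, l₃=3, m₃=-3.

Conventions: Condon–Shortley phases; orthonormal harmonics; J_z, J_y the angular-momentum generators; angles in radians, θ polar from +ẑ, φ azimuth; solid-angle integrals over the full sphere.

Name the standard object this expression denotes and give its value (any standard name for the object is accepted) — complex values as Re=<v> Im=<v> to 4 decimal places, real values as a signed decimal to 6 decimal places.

This is a Gaunt coefficient — the integral of a triple product of spherical harmonics over the sphere.
Checks pass: Σm=0; 10 even; l₃=3∈[1,7].
(2·3+1)(2·4+1)(2·3+1) = 441
Δ: 4! 2! 4! / 11! → 1/34650
sum: t=1:−1/72 t=2:+1/16 t=3:−1/72 = 5/144
3j²(3 4 3; 0 0 0) = Δ·Π!·Σ² = 2/77  (sign -1)
sum: t=2:+1/192 = 1/192
3j²(3 4 3; 1 2 -3) = Δ·Π!·Σ² = 3/77  (sign +1)
combine: 4πI² = 441·2/77·3/77 = 54/121
take √, sign -1: I = -0.18845135

Gaunt coefficient, -0.188451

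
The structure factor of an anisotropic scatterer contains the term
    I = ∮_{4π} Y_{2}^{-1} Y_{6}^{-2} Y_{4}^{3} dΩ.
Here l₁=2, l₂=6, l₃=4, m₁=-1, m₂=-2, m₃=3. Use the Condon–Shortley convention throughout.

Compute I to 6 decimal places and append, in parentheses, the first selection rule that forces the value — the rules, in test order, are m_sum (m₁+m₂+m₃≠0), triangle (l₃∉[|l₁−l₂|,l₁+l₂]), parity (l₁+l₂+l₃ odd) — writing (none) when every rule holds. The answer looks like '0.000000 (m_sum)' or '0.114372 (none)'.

0.089969 (none)

Checks pass: Σm=0; 12 even; l₃=4∈[4,8].
(2·2+1)(2·6+1)(2·4+1) = 585
Δ: 4! 0! 8! / 13! → 1/6435
sum: t=2:+1/2304 = 1/2304
3j²(2 6 4; 0 0 0) = Δ·Π!·Σ² = 5/143  (sign +1)
sum: t=3:−1/30240 = -1/30240
3j²(2 6 4; -1 -2 3) = Δ·Π!·Σ² = 32/6435  (sign +1)
combine: 4πI² = 585·5/143·32/6435 = 160/1573
take √, sign +1: I = 0.08996855
No selection rule forces the value: the integral is nonzero (none).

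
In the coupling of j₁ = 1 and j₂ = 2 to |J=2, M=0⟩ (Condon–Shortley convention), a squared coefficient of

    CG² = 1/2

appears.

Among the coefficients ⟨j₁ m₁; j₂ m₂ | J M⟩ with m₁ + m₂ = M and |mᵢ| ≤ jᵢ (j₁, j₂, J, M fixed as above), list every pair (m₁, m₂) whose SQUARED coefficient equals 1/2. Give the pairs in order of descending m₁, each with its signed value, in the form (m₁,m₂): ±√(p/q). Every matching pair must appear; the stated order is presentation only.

Admissible pairs with m₁+m₂ = M = 0: (-1,1), (0,0), (1,-1)
  (m₁,m₂)=(1,-1): CG² = 1/2, CG = +√(1/2)   ← matches the target
  (m₁,m₂)=(0,0): CG² = 0/1, CG = 0
  (m₁,m₂)=(-1,1): CG² = 1/2, CG = −√(1/2)   ← matches the target
Pairs with CG² = 1/2: (1,-1): +√(1/2); (-1,1): −√(1/2)

(1,-1): +√(1/2); (-1,1): −√(1/2)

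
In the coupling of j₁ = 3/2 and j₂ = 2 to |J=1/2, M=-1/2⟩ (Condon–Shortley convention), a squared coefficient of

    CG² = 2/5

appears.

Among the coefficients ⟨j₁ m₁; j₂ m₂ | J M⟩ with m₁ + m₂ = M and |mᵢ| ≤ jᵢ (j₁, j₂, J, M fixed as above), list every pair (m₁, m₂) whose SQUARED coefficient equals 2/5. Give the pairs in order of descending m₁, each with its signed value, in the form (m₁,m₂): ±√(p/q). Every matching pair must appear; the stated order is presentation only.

Admissible pairs with m₁+m₂ = M = -1/2: (-3/2,1), (-1/2,0), (1/2,-1), (3/2,-2)
  (m₁,m₂)=(3/2,-2): CG² = 2/5, CG = +√(2/5)   ← matches the target
  (m₁,m₂)=(1/2,-1): CG² = 3/10, CG = −√(3/10)
  (m₁,m₂)=(-1/2,0): CG² = 1/5, CG = +√(1/5)
  (m₁,m₂)=(-3/2,1): CG² = 1/10, CG = −√(1/10)
Pairs with CG² = 2/5: (3/2,-2): +√(2/5)

(3/2,-2): +√(2/5)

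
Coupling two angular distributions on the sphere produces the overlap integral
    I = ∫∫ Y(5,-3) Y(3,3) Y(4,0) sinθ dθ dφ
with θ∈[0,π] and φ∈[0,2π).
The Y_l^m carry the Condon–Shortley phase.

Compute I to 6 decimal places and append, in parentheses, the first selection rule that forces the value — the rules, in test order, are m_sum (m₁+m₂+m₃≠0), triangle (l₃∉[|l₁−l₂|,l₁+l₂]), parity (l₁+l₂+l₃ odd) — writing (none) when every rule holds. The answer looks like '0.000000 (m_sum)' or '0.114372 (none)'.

0.196280 (none)

m-sum 0 ✓  L=12 even ✓  2≤4≤8 ✓
Π(2lᵢ+1) = 11×7×9 = 693
triangle coeff Δ(5,3,4) = 1/180180
Σ_t [1,3]: t=1:−1/576 t=2:+1/144 t=3:−1/576 = 1/288
(3j)²=20/1001 [(5 3 4; 0 0 0)], sign=+1
Σ_t [4,4]: t=4:+1/2304 = 1/2304
(3j)²=5/143 [(5 3 4; -3 3 0)], sign=+1
⇒ 4πI² = 900/1859
I = (+1)√(900/1859/(4π)) = 0.19628026
No selection rule forces the value: the integral is nonzero (none).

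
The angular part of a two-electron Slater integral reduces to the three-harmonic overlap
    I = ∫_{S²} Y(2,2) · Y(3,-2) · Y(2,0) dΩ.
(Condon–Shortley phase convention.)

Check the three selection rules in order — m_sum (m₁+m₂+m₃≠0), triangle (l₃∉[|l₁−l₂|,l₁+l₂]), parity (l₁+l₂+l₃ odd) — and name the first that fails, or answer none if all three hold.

parity

Σmᵢ = 0  ✓
l₃∈[|l₁−l₂|,l₁+l₂]=[1,5], have l₃=2  ✓
Σlᵢ = 7 ⇒ odd  ✗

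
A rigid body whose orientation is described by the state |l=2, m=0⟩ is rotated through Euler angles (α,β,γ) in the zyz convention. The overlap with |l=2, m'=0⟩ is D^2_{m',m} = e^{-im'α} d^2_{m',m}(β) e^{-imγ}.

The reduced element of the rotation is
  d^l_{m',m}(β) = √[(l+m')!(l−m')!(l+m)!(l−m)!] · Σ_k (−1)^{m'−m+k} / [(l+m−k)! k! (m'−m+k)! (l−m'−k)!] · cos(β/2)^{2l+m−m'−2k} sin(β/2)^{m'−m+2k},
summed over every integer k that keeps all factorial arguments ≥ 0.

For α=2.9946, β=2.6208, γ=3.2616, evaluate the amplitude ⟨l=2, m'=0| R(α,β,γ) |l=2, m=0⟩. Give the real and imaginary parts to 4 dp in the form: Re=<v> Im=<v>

First d^2_{0,0}(β=2.6208), then the phase factors e^{-i(0)α} and e^{-i(0)γ}:
c=cos(2.620800/2)=0.257464, s=sin(2.620800/2)=0.966288; N=√[2·2·2·2]=4.000000
The bounds max(0,m−m')=0 and min(l+m,l−m')=2 give 3 terms
  k=0: (−1)^0·4.0000/(4)·0.2575^4·0.9663^0 = +0.004394
  k=1: (−1)^1·4.0000/(1)·0.2575^2·0.9663^2 = -0.247574
  k=2: (−1)^2·4.0000/(4)·0.2575^0·0.9663^4 = +0.871819
d^2_{0,0}(2.6208) = +0.004394 -0.247574 +0.871819 = +0.628639
Phases: e^{-i·(0)·2.9946}=+1.000000+0.000000i, e^{-i·(0)·3.2616}=+1.000000+0.000000i ⇒ D=+0.628639+0.000000i

Re=0.6286 Im=0.0000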